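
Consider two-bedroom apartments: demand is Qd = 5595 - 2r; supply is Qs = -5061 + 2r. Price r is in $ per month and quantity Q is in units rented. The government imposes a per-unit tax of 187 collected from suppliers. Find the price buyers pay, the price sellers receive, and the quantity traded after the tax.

r_b = 2757.5, r_s = 2570.5, Q = 80

Suppliers keep r_s = r_b - 187 per unit, so supply in terms of the buyer price is Qs = -5435 + 2r_b.
Equate demand and the shifted supply: 5595 - 2r_b = -5435 + 2r_b, giving 4r_b = 11030, so r_b = 2757.5.
So r_s = 2570.5 and the quantity traded is Q = 5595 - 2(2757.5) = 80.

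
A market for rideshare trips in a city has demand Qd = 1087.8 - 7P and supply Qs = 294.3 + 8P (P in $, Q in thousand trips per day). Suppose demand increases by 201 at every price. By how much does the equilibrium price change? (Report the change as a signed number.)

ΔP = 13.4

Equating demand and supply, 1087.8 - 7P = 294.3 + 8P gives 15P = 793.5, so P* = 52.9.
Plugging P* into demand: Q* = 1087.8 - 7(52.9) = 717.5.
After the shift, demand is Qd = 1288.8 - 7P.
The new intersection has 994.5 = 15P, i.e. P = 66.3, Q = 824.7.
ΔP = 66.3 - 52.9 = 13.4.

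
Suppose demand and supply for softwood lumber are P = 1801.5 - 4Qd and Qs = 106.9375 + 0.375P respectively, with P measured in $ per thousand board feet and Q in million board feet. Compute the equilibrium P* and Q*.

Inverting to quantity form: Qd = 450.375 - 0.25P.
Equating demand and supply, 450.375 - 0.25P = 106.9375 + 0.375P gives 0.625P = 343.4375, so P* = 549.5.
Plugging P* into demand: Q* = 450.375 - 0.25(549.5) = 313.

P* = 549.5, Q* = 313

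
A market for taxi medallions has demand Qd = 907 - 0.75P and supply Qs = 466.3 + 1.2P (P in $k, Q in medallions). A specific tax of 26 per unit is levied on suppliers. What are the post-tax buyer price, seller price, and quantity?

P_b = 242, P_s = 216, Q = 725.5

The tax drives a wedge P_b - P_s = 26. Substituting P_s = P_b - 26 into supply: Qs = 435.1 + 1.2P_b.
Market clearing requires 907 - 0.75P_b = 435.1 + 1.2P_b; hence 471.9 = 1.95P_b and P_b = 242.
Then P_s = 242 - 26 = 216 and Q = 907 - 0.75(242) = 725.5.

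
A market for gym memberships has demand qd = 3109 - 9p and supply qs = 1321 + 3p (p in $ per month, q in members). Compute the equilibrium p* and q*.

p* = 149, q* = 1768

The market clears where 3109 - 9p = 1321 + 3p. Rearranging, 12p = 1788, hence p* = 149.
From the demand curve, q* = 3109 - 9(149) = 1768.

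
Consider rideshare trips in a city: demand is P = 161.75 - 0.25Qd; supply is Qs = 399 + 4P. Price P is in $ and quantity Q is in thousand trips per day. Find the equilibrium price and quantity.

Rewriting in direct form: Qd = 647 - 4P.
Set Qd = Qs: 647 - 4P = 399 + 4P, so 248 = 8P and P* = 31.
Plugging P* into demand: Q* = 647 - 4(31) = 523.

P* = 31, Q* = 523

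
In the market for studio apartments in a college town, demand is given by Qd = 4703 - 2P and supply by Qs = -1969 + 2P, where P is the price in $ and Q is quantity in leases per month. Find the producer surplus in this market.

The market clears where 4703 - 2P = -1969 + 2P. Rearranging, 4P = 6672, hence P* = 1668.
Plugging P* into demand: Q* = 4703 - 2(1668) = 1367.
Supply choke price (Qs = 0): P = 984.5. Producer surplus = ½ × (1668 - 984.5) × 1367 = 467172.25.

Producer surplus = 467172.25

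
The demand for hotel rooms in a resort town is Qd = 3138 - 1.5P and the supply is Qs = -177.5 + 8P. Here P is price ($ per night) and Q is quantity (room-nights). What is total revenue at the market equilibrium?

At equilibrium Qd = Qs, so 3138 - 1.5P = -177.5 + 8P; collecting terms, 3315.5 = 9.5P and P* = 349.
From the demand curve, Q* = 3138 - 1.5(349) = 2614.5.
Total revenue = P* × Q* = 349 × 2614.5 = 912460.5.

Total revenue = 912460.5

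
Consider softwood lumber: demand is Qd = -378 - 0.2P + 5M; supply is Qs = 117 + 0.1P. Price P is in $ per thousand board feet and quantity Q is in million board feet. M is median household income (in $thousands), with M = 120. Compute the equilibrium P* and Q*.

P* = 350, Q* = 152

With M = 120, demand is Qd = 222 - 0.2P.
Equating demand and supply, 222 - 0.2P = 117 + 0.1P gives 0.3P = 105, so P* = 350.
Substitute back: Q* = 222 - 0.2(350) = 152.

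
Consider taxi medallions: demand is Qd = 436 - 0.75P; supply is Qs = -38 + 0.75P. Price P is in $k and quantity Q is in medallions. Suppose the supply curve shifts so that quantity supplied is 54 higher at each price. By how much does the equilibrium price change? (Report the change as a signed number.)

Set Qd = Qs: 436 - 0.75P = -38 + 0.75P, so 474 = 1.5P and P* = 316.
Plugging P* into demand: Q* = 436 - 0.75(316) = 199.
After the shift, supply is Qs = 16 + 0.75P.
New equilibrium: 420 = 1.5P, so P = 280 and Q = 226.
ΔP = 280 - 316 = -36.

ΔP = -36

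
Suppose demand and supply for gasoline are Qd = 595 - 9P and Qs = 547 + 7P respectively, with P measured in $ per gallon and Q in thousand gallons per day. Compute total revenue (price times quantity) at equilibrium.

Equating demand and supply, 595 - 9P = 547 + 7P gives 16P = 48, so P* = 3.
From the demand curve, Q* = 595 - 9(3) = 568.
Total revenue = P* × Q* = 3 × 568 = 1704.

Total revenue = 1704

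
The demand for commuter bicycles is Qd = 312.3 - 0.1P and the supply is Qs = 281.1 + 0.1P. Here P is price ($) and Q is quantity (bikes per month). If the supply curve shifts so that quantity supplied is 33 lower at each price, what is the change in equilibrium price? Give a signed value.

ΔP = 165

The market clears where 312.3 - 0.1P = 281.1 + 0.1P. Rearranging, 0.2P = 31.2, hence P* = 156.
Plugging P* into demand: Q* = 312.3 - 0.1(156) = 296.7.
After the shift, supply is Qs = 248.1 + 0.1P.
New equilibrium: 64.2 = 0.2P, so P = 321 and Q = 280.2.
ΔP = 321 - 156 = 165.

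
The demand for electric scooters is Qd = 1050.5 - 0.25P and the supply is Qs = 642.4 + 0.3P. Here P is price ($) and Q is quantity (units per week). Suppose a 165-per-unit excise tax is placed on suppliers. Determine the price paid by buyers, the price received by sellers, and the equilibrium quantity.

P_b = 832, P_s = 667, Q = 842.5

With a tax of 165 on suppliers, they supply based on the net price P_s = P_b - 165, so Qs = 592.9 + 0.3P_b.
Equate demand and the shifted supply: 1050.5 - 0.25P_b = 592.9 + 0.3P_b, giving 0.55P_b = 457.6, so P_b = 832.
Then P_s = 832 - 165 = 667 and Q = 1050.5 - 0.25(832) = 842.5.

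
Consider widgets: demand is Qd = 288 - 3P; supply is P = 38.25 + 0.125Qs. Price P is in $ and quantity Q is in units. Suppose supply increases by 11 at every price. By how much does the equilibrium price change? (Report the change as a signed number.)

Solving each curve for Q: Qs = -306 + 8P.
The market clears where 288 - 3P = -306 + 8P. Rearranging, 11P = 594, hence P* = 54.
From the demand curve, Q* = 288 - 3(54) = 126.
After the shift, supply is Qs = -295 + 8P.
The new intersection has 583 = 11P, i.e. P = 53, Q = 129.
ΔP = 53 - 54 = -1.

ΔP = -1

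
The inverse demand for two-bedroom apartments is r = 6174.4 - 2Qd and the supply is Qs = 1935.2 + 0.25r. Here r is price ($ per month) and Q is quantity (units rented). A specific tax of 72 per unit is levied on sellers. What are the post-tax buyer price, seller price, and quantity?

Solving each curve for Q: Qd = 3087.2 - 0.5r.
Sellers keep r_s = r_b - 72 per unit, so supply in terms of the buyer price is Qs = 1917.2 + 0.25r_b.
Set Qd = Qs: 3087.2 - 0.5r_b = 1917.2 + 0.25r_b, so 1170 = 0.75r_b and r_b = 1560.
So r_s = 1488 and the quantity traded is Q = 3087.2 - 0.5(1560) = 2307.2.

r_b = 1560, r_s = 1488, Q = 2307.2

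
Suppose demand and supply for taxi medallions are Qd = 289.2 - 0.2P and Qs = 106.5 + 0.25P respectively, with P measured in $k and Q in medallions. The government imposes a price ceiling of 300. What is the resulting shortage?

Shortage = 47.7

Evaluating both curves at the ceiling price 300 gives Qd = 229.2, Qs = 181.5.
Shortage = Qd - Qs = 229.2 - 181.5 = 47.7.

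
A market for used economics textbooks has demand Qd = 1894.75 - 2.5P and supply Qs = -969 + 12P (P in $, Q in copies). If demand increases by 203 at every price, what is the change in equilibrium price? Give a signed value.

ΔP = 14

Set Qd = Qs: 1894.75 - 2.5P = -969 + 12P, so 2863.75 = 14.5P and P* = 197.5.
Substitute back: Q* = 1894.75 - 2.5(197.5) = 1401.
After the shift, demand is Qd = 2097.75 - 2.5P.
New equilibrium: 3066.75 = 14.5P, so P = 211.5 and Q = 1569.
ΔP = 211.5 - 197.5 = 14.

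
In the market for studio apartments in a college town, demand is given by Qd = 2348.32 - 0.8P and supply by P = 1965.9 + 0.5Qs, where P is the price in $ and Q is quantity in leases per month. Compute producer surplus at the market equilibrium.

Producer surplus = 76729

Rewriting in direct form: Qs = -3931.8 + 2P.
The market clears where 2348.32 - 0.8P = -3931.8 + 2P. Rearranging, 2.8P = 6280.12, hence P* = 2242.9.
Substitute back: Q* = 2348.32 - 0.8(2242.9) = 554.
Supply choke price (Qs = 0): P = 1965.9. Producer surplus = ½ × (2242.9 - 1965.9) × 554 = 76729.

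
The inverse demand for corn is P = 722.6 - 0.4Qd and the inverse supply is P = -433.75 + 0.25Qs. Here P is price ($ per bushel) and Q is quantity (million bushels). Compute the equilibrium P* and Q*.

Inverting to quantity form: Qd = 1806.5 - 2.5P and Qs = 1735 + 4P.
Equating demand and supply, 1806.5 - 2.5P = 1735 + 4P gives 6.5P = 71.5, so P* = 11.
Plugging P* into demand: Q* = 1806.5 - 2.5(11) = 1779.

P* = 11, Q* = 1779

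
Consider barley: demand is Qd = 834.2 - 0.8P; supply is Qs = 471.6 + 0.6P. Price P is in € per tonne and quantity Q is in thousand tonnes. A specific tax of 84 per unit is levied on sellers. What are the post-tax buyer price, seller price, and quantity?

P_b = 295, P_s = 211, Q = 598.2

With a tax of 84 on sellers, they supply based on the net price P_s = P_b - 84, so Qs = 421.2 + 0.6P_b.
Equate demand and the shifted supply: 834.2 - 0.8P_b = 421.2 + 0.6P_b, giving 1.4P_b = 413, so P_b = 295.
So P_s = 211 and the quantity traded is Q = 834.2 - 0.8(295) = 598.2.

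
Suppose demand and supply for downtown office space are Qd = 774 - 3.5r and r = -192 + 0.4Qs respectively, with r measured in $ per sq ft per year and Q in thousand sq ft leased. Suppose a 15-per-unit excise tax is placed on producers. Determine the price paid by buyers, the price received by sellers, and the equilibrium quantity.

r_b = 55.25, r_s = 40.25, Q = 580.625

Solving each curve for Q: Qs = 480 + 2.5r.
With a tax of 15 on producers, they supply based on the net price r_s = r_b - 15, so Qs = 442.5 + 2.5r_b.
Equate demand and the shifted supply: 774 - 3.5r_b = 442.5 + 2.5r_b, giving 6r_b = 331.5, so r_b = 55.25.
So r_s = 40.25 and the quantity traded is Q = 774 - 3.5(55.25) = 580.625.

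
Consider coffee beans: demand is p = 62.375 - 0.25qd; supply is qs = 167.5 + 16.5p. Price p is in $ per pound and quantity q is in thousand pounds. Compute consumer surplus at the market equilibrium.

Consumer surplus = 6815.28125

Inverting to quantity form: qd = 249.5 - 4p.
At equilibrium qd = qs, so 249.5 - 4p = 167.5 + 16.5p; collecting terms, 82 = 20.5p and p* = 4.
From the demand curve, q* = 249.5 - 4(4) = 233.5.
Demand choke price (qd = 0): p = 249.5/4 = 62.375. Consumer surplus = ½ × (62.375 - 4) × 233.5 = 6815.28125.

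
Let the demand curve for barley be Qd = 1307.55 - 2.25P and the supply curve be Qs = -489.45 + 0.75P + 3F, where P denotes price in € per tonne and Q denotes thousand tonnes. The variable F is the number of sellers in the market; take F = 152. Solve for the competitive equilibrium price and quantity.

With F = 152, supply is Qs = -33.45 + 0.75P.
At equilibrium Qd = Qs, so 1307.55 - 2.25P = -33.45 + 0.75P; collecting terms, 1341 = 3P and P* = 447.
Then Q* = 1307.55 - 2.25(447) = 301.8.

P* = 447, Q* = 301.8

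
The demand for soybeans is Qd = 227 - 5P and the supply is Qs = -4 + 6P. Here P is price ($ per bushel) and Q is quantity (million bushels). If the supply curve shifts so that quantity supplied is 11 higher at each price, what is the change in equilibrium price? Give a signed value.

ΔP = -1

Set Qd = Qs: 227 - 5P = -4 + 6P, so 231 = 11P and P* = 21.
Substitute back: Q* = 227 - 5(21) = 122.
After the shift, supply is Qs = 7 + 6P.
New equilibrium: 220 = 11P, so P = 20 and Q = 127.
ΔP = 20 - 21 = -1.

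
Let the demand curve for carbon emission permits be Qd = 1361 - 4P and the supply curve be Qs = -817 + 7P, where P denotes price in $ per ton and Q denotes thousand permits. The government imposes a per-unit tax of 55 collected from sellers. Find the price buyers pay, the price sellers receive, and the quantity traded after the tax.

P_b = 233, P_s = 178, Q = 429

The tax drives a wedge P_b - P_s = 55. Substituting P_s = P_b - 55 into supply: Qs = -1202 + 7P_b.
Set Qd = Qs: 1361 - 4P_b = -1202 + 7P_b, so 2563 = 11P_b and P_b = 233.
So P_s = 178 and the quantity traded is Q = 1361 - 4(233) = 429.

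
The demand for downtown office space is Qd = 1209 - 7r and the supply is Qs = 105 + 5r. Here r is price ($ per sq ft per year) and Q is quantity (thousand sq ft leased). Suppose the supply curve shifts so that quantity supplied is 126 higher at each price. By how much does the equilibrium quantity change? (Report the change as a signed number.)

Set Qd = Qs: 1209 - 7r = 105 + 5r, so 1104 = 12r and r* = 92.
Plugging r* into demand: Q* = 1209 - 7(92) = 565.
After the shift, supply is Qs = 231 + 5r.
The new intersection has 978 = 12r, i.e. r = 81.5, Q = 638.5.
ΔQ = 638.5 - 565 = 73.5.

ΔQ = 73.5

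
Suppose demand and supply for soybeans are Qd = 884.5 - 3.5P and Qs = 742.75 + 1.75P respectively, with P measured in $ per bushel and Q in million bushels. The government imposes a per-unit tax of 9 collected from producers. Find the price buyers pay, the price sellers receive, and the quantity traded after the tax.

P_b = 30, P_s = 21, Q = 779.5

With a tax of 9 on producers, they supply based on the net price P_s = P_b - 9, so Qs = 727 + 1.75P_b.
Equate demand and the shifted supply: 884.5 - 3.5P_b = 727 + 1.75P_b, giving 5.25P_b = 157.5, so P_b = 30.
Then P_s = 30 - 9 = 21 and Q = 884.5 - 3.5(30) = 779.5.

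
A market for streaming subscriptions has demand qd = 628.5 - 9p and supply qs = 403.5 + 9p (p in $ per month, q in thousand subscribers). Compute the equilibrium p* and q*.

p* = 12.5, q* = 516

Equating demand and supply, 628.5 - 9p = 403.5 + 9p gives 18p = 225, so p* = 12.5.
Then q* = 628.5 - 9(12.5) = 516.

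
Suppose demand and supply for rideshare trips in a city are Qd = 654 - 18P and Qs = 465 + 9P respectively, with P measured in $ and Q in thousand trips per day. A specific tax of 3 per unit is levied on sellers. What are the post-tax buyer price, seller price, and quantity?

P_b = 8, P_s = 5, Q = 510

With a tax of 3 on sellers, they supply based on the net price P_s = P_b - 3, so Qs = 438 + 9P_b.
Set Qd = Qs: 654 - 18P_b = 438 + 9P_b, so 216 = 27P_b and P_b = 8.
So P_s = 5 and the quantity traded is Q = 654 - 18(8) = 510.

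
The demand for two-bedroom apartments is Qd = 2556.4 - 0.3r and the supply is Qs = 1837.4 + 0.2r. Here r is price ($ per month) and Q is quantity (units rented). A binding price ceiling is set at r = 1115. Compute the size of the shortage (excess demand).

Shortage = 161.5

At r = 1115: Qd = 2221.9 and Qs = 2060.4.
Shortage = Qd - Qs = 2221.9 - 2060.4 = 161.5.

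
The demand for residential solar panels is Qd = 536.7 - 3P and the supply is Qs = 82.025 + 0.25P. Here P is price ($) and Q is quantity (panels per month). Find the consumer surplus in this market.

Consumer surplus = 2281.5

The market clears where 536.7 - 3P = 82.025 + 0.25P. Rearranging, 3.25P = 454.675, hence P* = 139.9.
Substitute back: Q* = 536.7 - 3(139.9) = 117.
Demand choke price (Qd = 0): P = 536.7/3 = 178.9. Consumer surplus = ½ × (178.9 - 139.9) × 117 = 2281.5.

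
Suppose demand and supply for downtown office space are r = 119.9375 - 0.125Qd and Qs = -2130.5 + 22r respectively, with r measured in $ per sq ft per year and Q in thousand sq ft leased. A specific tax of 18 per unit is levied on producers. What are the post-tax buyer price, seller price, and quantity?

r_b = 116.2, r_s = 98.2, Q = 29.9

Solving each curve for Q: Qd = 959.5 - 8r.
Producers keep r_s = r_b - 18 per unit, so supply in terms of the buyer price is Qs = -2526.5 + 22r_b.
Market clearing requires 959.5 - 8r_b = -2526.5 + 22r_b; hence 3486 = 30r_b and r_b = 116.2.
So r_s = 98.2 and the quantity traded is Q = 959.5 - 8(116.2) = 29.9.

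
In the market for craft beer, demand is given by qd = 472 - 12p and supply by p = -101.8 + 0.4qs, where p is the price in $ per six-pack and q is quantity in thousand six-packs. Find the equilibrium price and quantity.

p* = 15, q* = 292

Solving each curve for q: qs = 254.5 + 2.5p.
The market clears where 472 - 12p = 254.5 + 2.5p. Rearranging, 14.5p = 217.5, hence p* = 15.
Then q* = 472 - 12(15) = 292.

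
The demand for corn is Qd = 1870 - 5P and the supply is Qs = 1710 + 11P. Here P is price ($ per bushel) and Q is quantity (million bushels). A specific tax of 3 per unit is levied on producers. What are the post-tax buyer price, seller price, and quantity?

P_b = 12.0625, P_s = 9.0625, Q = 1809.6875

With a tax of 3 on producers, they supply based on the net price P_s = P_b - 3, so Qs = 1677 + 11P_b.
Set Qd = Qs: 1870 - 5P_b = 1677 + 11P_b, so 193 = 16P_b and P_b = 12.0625.
So P_s = 9.0625 and the quantity traded is Q = 1870 - 5(12.0625) = 1809.6875.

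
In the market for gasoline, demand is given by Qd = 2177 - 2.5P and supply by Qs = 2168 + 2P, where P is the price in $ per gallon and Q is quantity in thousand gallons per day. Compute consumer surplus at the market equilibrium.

The market clears where 2177 - 2.5P = 2168 + 2P. Rearranging, 4.5P = 9, hence P* = 2.
Plugging P* into demand: Q* = 2177 - 2.5(2) = 2172.
Demand choke price (Qd = 0): P = 2177/2.5 = 870.8. Consumer surplus = ½ × (870.8 - 2) × 2172 = 943516.8.

Consumer surplus = 943516.8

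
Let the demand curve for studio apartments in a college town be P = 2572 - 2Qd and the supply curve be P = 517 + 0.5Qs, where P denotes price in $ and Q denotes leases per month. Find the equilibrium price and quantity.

P* = 928, Q* = 822

Rewriting in direct form: Qd = 1286 - 0.5P and Qs = -1034 + 2P.
The market clears where 1286 - 0.5P = -1034 + 2P. Rearranging, 2.5P = 2320, hence P* = 928.
Plugging P* into demand: Q* = 1286 - 0.5(928) = 822.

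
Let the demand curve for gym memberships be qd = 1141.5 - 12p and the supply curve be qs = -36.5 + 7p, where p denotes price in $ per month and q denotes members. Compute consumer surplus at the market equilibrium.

Set qd = qs: 1141.5 - 12p = -36.5 + 7p, so 1178 = 19p and p* = 62.
Plugging p* into demand: q* = 1141.5 - 12(62) = 397.5.
Demand choke price (qd = 0): p = 1141.5/12 = 95.125. Consumer surplus = ½ × (95.125 - 62) × 397.5 = 6583.59375.

Consumer surplus = 6583.59375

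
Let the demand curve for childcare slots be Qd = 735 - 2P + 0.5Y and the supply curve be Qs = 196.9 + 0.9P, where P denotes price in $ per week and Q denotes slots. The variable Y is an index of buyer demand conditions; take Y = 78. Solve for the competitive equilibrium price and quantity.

With Y = 78, demand is Qd = 774 - 2P.
The market clears where 774 - 2P = 196.9 + 0.9P. Rearranging, 2.9P = 577.1, hence P* = 199.
Then Q* = 774 - 2(199) = 376.

P* = 199, Q* = 376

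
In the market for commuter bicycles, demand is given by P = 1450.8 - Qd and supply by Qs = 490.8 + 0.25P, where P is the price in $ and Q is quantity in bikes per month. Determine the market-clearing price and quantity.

P* = 768, Q* = 682.8

Rewriting in direct form: Qd = 1450.8 - P.
At equilibrium Qd = Qs, so 1450.8 - P = 490.8 + 0.25P; collecting terms, 960 = 1.25P and P* = 768.
From the demand curve, Q* = 1450.8 - 768 = 682.8.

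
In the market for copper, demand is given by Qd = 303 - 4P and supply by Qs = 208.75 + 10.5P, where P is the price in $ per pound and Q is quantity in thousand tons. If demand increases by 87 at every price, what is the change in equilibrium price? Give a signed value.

The market clears where 303 - 4P = 208.75 + 10.5P. Rearranging, 14.5P = 94.25, hence P* = 6.5.
From the demand curve, Q* = 303 - 4(6.5) = 277.
After the shift, demand is Qd = 390 - 4P.
Re-solving, 14.5P = 181.25 gives P = 12.5 and Q = 340.
ΔP = 12.5 - 6.5 = 6.

ΔP = 6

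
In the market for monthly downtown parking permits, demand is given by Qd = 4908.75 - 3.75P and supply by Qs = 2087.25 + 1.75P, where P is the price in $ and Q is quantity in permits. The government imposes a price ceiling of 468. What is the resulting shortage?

At P = 468: Qd = 3153.75 and Qs = 2906.25.
Shortage = Qd - Qs = 3153.75 - 2906.25 = 247.5.

Shortage = 247.5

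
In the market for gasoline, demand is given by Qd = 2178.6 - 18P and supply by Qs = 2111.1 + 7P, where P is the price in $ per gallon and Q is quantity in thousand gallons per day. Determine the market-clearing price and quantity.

P* = 2.7, Q* = 2130

Set Qd = Qs: 2178.6 - 18P = 2111.1 + 7P, so 67.5 = 25P and P* = 2.7.
Plugging P* into demand: Q* = 2178.6 - 18(2.7) = 2130.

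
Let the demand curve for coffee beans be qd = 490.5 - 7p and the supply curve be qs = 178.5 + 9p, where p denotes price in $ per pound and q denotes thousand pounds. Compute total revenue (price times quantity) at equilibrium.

The market clears where 490.5 - 7p = 178.5 + 9p. Rearranging, 16p = 312, hence p* = 19.5.
Substitute back: q* = 490.5 - 7(19.5) = 354.
Total revenue = p* × q* = 19.5 × 354 = 6903.

Total revenue = 6903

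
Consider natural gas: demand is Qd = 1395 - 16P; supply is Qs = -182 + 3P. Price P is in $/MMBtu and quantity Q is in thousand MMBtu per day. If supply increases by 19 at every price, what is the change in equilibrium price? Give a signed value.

Set Qd = Qs: 1395 - 16P = -182 + 3P, so 1577 = 19P and P* = 83.
Substitute back: Q* = 1395 - 16(83) = 67.
After the shift, supply is Qs = -163 + 3P.
New equilibrium: 1558 = 19P, so P = 82 and Q = 83.
ΔP = 82 - 83 = -1.

ΔP = -1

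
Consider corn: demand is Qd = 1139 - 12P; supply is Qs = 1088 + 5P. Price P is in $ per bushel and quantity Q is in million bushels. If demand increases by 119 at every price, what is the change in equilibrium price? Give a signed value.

Equating demand and supply, 1139 - 12P = 1088 + 5P gives 17P = 51, so P* = 3.
From the demand curve, Q* = 1139 - 12(3) = 1103.
After the shift, demand is Qd = 1258 - 12P.
The new intersection has 170 = 17P, i.e. P = 10, Q = 1138.
ΔP = 10 - 3 = 7.

ΔP = 7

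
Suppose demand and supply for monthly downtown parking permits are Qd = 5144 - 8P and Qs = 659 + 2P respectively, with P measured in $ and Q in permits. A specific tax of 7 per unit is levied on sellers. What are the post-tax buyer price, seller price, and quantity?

Sellers keep P_s = P_b - 7 per unit, so supply in terms of the buyer price is Qs = 645 + 2P_b.
Market clearing requires 5144 - 8P_b = 645 + 2P_b; hence 4499 = 10P_b and P_b = 449.9.
So P_s = 442.9 and the quantity traded is Q = 5144 - 8(449.9) = 1544.8.

P_b = 449.9, P_s = 442.9, Q = 1544.8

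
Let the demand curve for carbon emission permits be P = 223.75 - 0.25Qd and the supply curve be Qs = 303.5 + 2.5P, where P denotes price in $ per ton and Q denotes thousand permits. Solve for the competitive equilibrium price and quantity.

Solving each curve for Q: Qd = 895 - 4P.
Set Qd = Qs: 895 - 4P = 303.5 + 2.5P, so 591.5 = 6.5P and P* = 91.
From the demand curve, Q* = 895 - 4(91) = 531.

P* = 91, Q* = 531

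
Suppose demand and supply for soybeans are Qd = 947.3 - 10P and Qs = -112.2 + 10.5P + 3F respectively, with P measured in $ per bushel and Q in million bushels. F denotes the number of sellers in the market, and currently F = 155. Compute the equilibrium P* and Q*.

With F = 155, supply is Qs = 352.8 + 10.5P.
At equilibrium Qd = Qs, so 947.3 - 10P = 352.8 + 10.5P; collecting terms, 594.5 = 20.5P and P* = 29.
Substitute back: Q* = 947.3 - 10(29) = 657.3.

P* = 29, Q* = 657.3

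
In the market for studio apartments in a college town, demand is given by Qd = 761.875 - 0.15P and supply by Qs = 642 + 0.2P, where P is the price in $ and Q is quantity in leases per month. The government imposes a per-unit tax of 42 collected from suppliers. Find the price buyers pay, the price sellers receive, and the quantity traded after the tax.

The tax drives a wedge P_b - P_s = 42. Substituting P_s = P_b - 42 into supply: Qs = 633.6 + 0.2P_b.
Equate demand and the shifted supply: 761.875 - 0.15P_b = 633.6 + 0.2P_b, giving 0.35P_b = 128.275, so P_b = 366.5.
So P_s = 324.5 and the quantity traded is Q = 761.875 - 0.15(366.5) = 706.9.

P_b = 366.5, P_s = 324.5, Q = 706.9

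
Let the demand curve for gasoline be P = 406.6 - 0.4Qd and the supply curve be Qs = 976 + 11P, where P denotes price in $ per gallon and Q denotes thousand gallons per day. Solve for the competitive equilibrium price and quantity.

P* = 3, Q* = 1009

Solving each curve for Q: Qd = 1016.5 - 2.5P.
Set Qd = Qs: 1016.5 - 2.5P = 976 + 11P, so 40.5 = 13.5P and P* = 3.
Substitute back: Q* = 1016.5 - 2.5(3) = 1009.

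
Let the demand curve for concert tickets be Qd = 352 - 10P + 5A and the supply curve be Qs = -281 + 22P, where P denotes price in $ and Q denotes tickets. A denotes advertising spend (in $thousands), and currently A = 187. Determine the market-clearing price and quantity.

P* = 49, Q* = 797

With A = 187, demand is Qd = 1287 - 10P.
Equating demand and supply, 1287 - 10P = -281 + 22P gives 32P = 1568, so P* = 49.
From the demand curve, Q* = 1287 - 10(49) = 797.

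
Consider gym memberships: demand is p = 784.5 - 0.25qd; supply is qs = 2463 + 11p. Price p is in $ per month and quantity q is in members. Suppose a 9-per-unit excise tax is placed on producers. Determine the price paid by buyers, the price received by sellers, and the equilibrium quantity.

Solving each curve for q: qd = 3138 - 4p.
The tax drives a wedge p_b - p_s = 9. Substituting p_s = p_b - 9 into supply: qs = 2364 + 11p_b.
Set qd = qs: 3138 - 4p_b = 2364 + 11p_b, so 774 = 15p_b and p_b = 51.6.
Then p_s = 51.6 - 9 = 42.6 and q = 3138 - 4(51.6) = 2931.6.

p_b = 51.6, p_s = 42.6, q = 2931.6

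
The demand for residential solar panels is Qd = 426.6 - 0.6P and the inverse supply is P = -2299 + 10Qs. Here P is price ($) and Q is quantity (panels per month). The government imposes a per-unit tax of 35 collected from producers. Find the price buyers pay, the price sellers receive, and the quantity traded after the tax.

P_b = 286, P_s = 251, Q = 255

Solving each curve for Q: Qs = 229.9 + 0.1P.
With a tax of 35 on producers, they supply based on the net price P_s = P_b - 35, so Qs = 226.4 + 0.1P_b.
Market clearing requires 426.6 - 0.6P_b = 226.4 + 0.1P_b; hence 200.2 = 0.7P_b and P_b = 286.
Then P_s = 286 - 35 = 251 and Q = 426.6 - 0.6(286) = 255.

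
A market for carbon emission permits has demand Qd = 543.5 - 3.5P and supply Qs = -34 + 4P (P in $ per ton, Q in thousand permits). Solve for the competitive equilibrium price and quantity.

Equating demand and supply, 543.5 - 3.5P = -34 + 4P gives 7.5P = 577.5, so P* = 77.
Substitute back: Q* = 543.5 - 3.5(77) = 274.

P* = 77, Q* = 274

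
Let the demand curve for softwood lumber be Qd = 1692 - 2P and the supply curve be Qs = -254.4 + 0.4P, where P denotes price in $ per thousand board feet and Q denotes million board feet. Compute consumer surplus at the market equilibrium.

The market clears where 1692 - 2P = -254.4 + 0.4P. Rearranging, 2.4P = 1946.4, hence P* = 811.
Then Q* = 1692 - 2(811) = 70.
Demand choke price (Qd = 0): P = 1692/2 = 846. Consumer surplus = ½ × (846 - 811) × 70 = 1225.

Consumer surplus = 1225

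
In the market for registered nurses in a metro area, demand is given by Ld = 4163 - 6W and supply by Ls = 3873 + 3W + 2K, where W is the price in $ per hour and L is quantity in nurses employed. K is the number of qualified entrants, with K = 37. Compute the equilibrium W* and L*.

W* = 24, L* = 4019

With K = 37, supply is Ls = 3947 + 3W.
At equilibrium Ld = Ls, so 4163 - 6W = 3947 + 3W; collecting terms, 216 = 9W and W* = 24.
From the demand curve, L* = 4163 - 6(24) = 4019.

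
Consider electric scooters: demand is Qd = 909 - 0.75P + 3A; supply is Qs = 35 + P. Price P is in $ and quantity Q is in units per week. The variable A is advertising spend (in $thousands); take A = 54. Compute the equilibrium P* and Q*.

With A = 54, demand is Qd = 1071 - 0.75P.
Equating demand and supply, 1071 - 0.75P = 35 + P gives 1.75P = 1036, so P* = 592.
From the demand curve, Q* = 1071 - 0.75(592) = 627.

P* = 592, Q* = 627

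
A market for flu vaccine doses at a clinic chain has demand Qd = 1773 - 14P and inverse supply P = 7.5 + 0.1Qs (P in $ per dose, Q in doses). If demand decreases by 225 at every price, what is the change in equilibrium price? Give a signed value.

In direct form, Qs = -75 + 10P.
The market clears where 1773 - 14P = -75 + 10P. Rearranging, 24P = 1848, hence P* = 77.
Substitute back: Q* = 1773 - 14(77) = 695.
After the shift, demand is Qd = 1548 - 14P.
The new intersection has 1623 = 24P, i.e. P = 67.625, Q = 601.25.
ΔP = 67.625 - 77 = -9.375.

ΔP = -9.375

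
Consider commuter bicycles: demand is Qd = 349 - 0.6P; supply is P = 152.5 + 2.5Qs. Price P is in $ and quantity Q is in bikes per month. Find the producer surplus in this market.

Rewriting in direct form: Qs = -61 + 0.4P.
The market clears where 349 - 0.6P = -61 + 0.4P. Rearranging, P = 410, hence P* = 410.
Plugging P* into demand: Q* = 349 - 0.6(410) = 103.
Supply choke price (Qs = 0): P = 152.5. Producer surplus = ½ × (410 - 152.5) × 103 = 13261.25.

Producer surplus = 13261.25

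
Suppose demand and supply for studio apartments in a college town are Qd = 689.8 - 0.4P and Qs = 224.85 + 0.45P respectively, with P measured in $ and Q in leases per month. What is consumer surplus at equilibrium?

Consumer surplus = 277301.25

Set Qd = Qs: 689.8 - 0.4P = 224.85 + 0.45P, so 464.95 = 0.85P and P* = 547.
From the demand curve, Q* = 689.8 - 0.4(547) = 471.
Demand choke price (Qd = 0): P = 689.8/0.4 = 1724.5. Consumer surplus = ½ × (1724.5 - 547) × 471 = 277301.25.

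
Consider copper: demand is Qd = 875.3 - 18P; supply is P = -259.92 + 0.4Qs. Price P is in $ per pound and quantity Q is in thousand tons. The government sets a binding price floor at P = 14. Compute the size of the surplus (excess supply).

Rewriting in direct form: Qs = 649.8 + 2.5P.
Evaluating both curves at the floor price 14 gives Qd = 623.3, Qs = 684.8.
Surplus = Qs - Qd = 684.8 - 623.3 = 61.5.

Surplus = 61.5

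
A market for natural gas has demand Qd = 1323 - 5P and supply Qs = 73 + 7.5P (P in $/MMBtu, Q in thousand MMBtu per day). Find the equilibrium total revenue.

Equating demand and supply, 1323 - 5P = 73 + 7.5P gives 12.5P = 1250, so P* = 100.
Then Q* = 1323 - 5(100) = 823.
Total revenue = P* × Q* = 100 × 823 = 82300.

Total revenue = 82300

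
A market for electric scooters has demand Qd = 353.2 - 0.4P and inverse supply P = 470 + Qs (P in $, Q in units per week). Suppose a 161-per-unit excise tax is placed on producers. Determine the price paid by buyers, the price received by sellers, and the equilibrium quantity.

Solving each curve for Q: Qs = -470 + P.
With a tax of 161 on producers, they supply based on the net price P_s = P_b - 161, so Qs = -631 + P_b.
Market clearing requires 353.2 - 0.4P_b = -631 + P_b; hence 984.2 = 1.4P_b and P_b = 703.
So P_s = 542 and the quantity traded is Q = 353.2 - 0.4(703) = 72.

P_b = 703, P_s = 542, Q = 72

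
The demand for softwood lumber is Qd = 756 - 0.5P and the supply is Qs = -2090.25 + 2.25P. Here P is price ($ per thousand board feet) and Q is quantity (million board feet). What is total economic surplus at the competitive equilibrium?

At equilibrium Qd = Qs, so 756 - 0.5P = -2090.25 + 2.25P; collecting terms, 2846.25 = 2.75P and P* = 1035.
From the demand curve, Q* = 756 - 0.5(1035) = 238.5.
Demand choke price = 1512; supply choke price = 929. CS = ½(1512 - 1035)(238.5) = 56882.25; PS = ½(1035 - 929)(238.5) = 12640.5. Total surplus = 69522.75.

Total surplus = 69522.75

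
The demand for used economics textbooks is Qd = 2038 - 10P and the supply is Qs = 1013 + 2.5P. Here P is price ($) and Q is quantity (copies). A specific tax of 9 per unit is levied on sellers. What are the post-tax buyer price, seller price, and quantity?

P_b = 83.8, P_s = 74.8, Q = 1200

Sellers keep P_s = P_b - 9 per unit, so supply in terms of the buyer price is Qs = 990.5 + 2.5P_b.
Market clearing requires 2038 - 10P_b = 990.5 + 2.5P_b; hence 1047.5 = 12.5P_b and P_b = 83.8.
Then P_s = 83.8 - 9 = 74.8 and Q = 2038 - 10(83.8) = 1200.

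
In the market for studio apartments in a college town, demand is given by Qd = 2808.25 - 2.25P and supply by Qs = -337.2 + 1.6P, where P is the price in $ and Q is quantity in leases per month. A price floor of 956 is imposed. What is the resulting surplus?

Surplus = 535.15

With P fixed at 956, quantity demanded is 657.25 and quantity supplied is 1192.4.
Surplus = Qs - Qd = 1192.4 - 657.25 = 535.15.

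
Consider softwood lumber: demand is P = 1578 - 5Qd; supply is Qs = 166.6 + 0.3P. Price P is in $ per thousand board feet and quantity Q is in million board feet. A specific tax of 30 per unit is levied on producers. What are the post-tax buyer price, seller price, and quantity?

Solving each curve for Q: Qd = 315.6 - 0.2P.
Producers keep P_s = P_b - 30 per unit, so supply in terms of the buyer price is Qs = 157.6 + 0.3P_b.
Set Qd = Qs: 315.6 - 0.2P_b = 157.6 + 0.3P_b, so 158 = 0.5P_b and P_b = 316.
Then P_s = 316 - 30 = 286 and Q = 315.6 - 0.2(316) = 252.4.

P_b = 316, P_s = 286, Q = 252.4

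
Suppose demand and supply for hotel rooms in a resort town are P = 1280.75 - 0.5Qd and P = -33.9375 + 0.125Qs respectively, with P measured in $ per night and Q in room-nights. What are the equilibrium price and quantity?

P* = 229, Q* = 2103.5

Solving each curve for Q: Qd = 2561.5 - 2P and Qs = 271.5 + 8P.
Equating demand and supply, 2561.5 - 2P = 271.5 + 8P gives 10P = 2290, so P* = 229.
Substitute back: Q* = 2561.5 - 2(229) = 2103.5.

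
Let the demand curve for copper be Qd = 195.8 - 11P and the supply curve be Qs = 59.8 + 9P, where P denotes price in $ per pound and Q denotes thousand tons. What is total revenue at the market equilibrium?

At equilibrium Qd = Qs, so 195.8 - 11P = 59.8 + 9P; collecting terms, 136 = 20P and P* = 6.8.
From the demand curve, Q* = 195.8 - 11(6.8) = 121.
Total revenue = P* × Q* = 6.8 × 121 = 822.8.

Total revenue = 822.8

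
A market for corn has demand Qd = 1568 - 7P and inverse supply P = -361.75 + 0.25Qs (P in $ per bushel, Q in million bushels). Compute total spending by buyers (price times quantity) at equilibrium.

In direct form, Qs = 1447 + 4P.
The market clears where 1568 - 7P = 1447 + 4P. Rearranging, 11P = 121, hence P* = 11.
Then Q* = 1568 - 7(11) = 1491.
Total spending by buyers = P* × Q* = 11 × 1491 = 16401.

Total spending by buyers = 16401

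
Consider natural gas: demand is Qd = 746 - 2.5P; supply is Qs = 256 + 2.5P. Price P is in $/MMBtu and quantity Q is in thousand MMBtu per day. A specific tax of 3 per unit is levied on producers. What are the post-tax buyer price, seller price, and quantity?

The tax drives a wedge P_b - P_s = 3. Substituting P_s = P_b - 3 into supply: Qs = 248.5 + 2.5P_b.
Set Qd = Qs: 746 - 2.5P_b = 248.5 + 2.5P_b, so 497.5 = 5P_b and P_b = 99.5.
So P_s = 96.5 and the quantity traded is Q = 746 - 2.5(99.5) = 497.25.

P_b = 99.5, P_s = 96.5, Q = 497.25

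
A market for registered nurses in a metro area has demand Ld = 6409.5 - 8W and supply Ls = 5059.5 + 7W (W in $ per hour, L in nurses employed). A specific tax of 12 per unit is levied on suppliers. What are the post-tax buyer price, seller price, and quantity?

The tax drives a wedge W_b - W_s = 12. Substituting W_s = W_b - 12 into supply: Ls = 4975.5 + 7W_b.
Market clearing requires 6409.5 - 8W_b = 4975.5 + 7W_b; hence 1434 = 15W_b and W_b = 95.6.
Then W_s = 95.6 - 12 = 83.6 and L = 6409.5 - 8(95.6) = 5644.7.

W_b = 95.6, W_s = 83.6, L = 5644.7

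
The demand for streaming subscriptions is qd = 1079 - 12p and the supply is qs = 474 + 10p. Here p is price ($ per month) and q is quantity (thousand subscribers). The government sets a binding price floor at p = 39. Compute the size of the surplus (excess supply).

Surplus = 253

At p = 39: qd = 611 and qs = 864.
Surplus = qs - qd = 864 - 611 = 253.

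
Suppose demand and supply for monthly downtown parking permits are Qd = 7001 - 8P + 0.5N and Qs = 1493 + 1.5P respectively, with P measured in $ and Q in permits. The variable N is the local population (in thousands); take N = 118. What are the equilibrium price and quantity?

P* = 586, Q* = 2372

With N = 118, demand is Qd = 7060 - 8P.
At equilibrium Qd = Qs, so 7060 - 8P = 1493 + 1.5P; collecting terms, 5567 = 9.5P and P* = 586.
Substitute back: Q* = 7060 - 8(586) = 2372.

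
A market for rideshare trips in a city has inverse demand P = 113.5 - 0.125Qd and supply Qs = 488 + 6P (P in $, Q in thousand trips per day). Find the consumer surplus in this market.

Solving each curve for Q: Qd = 908 - 8P.
Set Qd = Qs: 908 - 8P = 488 + 6P, so 420 = 14P and P* = 30.
Then Q* = 908 - 8(30) = 668.
Demand choke price (Qd = 0): P = 908/8 = 113.5. Consumer surplus = ½ × (113.5 - 30) × 668 = 27889.

Consumer surplus = 27889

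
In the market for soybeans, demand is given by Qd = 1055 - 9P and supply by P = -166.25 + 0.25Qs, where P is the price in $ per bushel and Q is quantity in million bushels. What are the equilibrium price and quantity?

P* = 30, Q* = 785

Rewriting in direct form: Qs = 665 + 4P.
At equilibrium Qd = Qs, so 1055 - 9P = 665 + 4P; collecting terms, 390 = 13P and P* = 30.
Substitute back: Q* = 1055 - 9(30) = 785.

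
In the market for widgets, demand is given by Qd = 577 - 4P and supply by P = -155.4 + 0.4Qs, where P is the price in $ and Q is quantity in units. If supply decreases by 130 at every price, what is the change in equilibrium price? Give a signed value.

In direct form, Qs = 388.5 + 2.5P.
At equilibrium Qd = Qs, so 577 - 4P = 388.5 + 2.5P; collecting terms, 188.5 = 6.5P and P* = 29.
Then Q* = 577 - 4(29) = 461.
After the shift, supply is Qs = 258.5 + 2.5P.
Re-solving, 6.5P = 318.5 gives P = 49 and Q = 381.
ΔP = 49 - 29 = 20.

ΔP = 20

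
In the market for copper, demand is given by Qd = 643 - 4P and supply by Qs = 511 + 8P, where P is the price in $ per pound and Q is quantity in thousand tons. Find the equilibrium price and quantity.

P* = 11, Q* = 599

Equating demand and supply, 643 - 4P = 511 + 8P gives 12P = 132, so P* = 11.
Plugging P* into demand: Q* = 643 - 4(11) = 599.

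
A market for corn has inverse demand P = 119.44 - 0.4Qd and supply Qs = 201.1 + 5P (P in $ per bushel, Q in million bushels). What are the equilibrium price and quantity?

In direct form, Qd = 298.6 - 2.5P.
At equilibrium Qd = Qs, so 298.6 - 2.5P = 201.1 + 5P; collecting terms, 97.5 = 7.5P and P* = 13.
Plugging P* into demand: Q* = 298.6 - 2.5(13) = 266.1.

P* = 13, Q* = 266.1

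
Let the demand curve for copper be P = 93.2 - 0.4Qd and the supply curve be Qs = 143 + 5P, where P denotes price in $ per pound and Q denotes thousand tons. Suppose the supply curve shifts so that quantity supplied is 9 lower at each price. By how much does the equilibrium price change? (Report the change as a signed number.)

ΔP = 1.2

Rewriting in direct form: Qd = 233 - 2.5P.
The market clears where 233 - 2.5P = 143 + 5P. Rearranging, 7.5P = 90, hence P* = 12.
Then Q* = 233 - 2.5(12) = 203.
After the shift, supply is Qs = 134 + 5P.
Re-solving, 7.5P = 99 gives P = 13.2 and Q = 200.
ΔP = 13.2 - 12 = 1.2.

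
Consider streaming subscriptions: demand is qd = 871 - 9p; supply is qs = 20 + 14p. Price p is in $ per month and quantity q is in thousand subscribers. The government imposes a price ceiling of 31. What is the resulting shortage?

At p = 31: qd = 592 and qs = 454.
Shortage = qd - qs = 592 - 454 = 138.

Shortage = 138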